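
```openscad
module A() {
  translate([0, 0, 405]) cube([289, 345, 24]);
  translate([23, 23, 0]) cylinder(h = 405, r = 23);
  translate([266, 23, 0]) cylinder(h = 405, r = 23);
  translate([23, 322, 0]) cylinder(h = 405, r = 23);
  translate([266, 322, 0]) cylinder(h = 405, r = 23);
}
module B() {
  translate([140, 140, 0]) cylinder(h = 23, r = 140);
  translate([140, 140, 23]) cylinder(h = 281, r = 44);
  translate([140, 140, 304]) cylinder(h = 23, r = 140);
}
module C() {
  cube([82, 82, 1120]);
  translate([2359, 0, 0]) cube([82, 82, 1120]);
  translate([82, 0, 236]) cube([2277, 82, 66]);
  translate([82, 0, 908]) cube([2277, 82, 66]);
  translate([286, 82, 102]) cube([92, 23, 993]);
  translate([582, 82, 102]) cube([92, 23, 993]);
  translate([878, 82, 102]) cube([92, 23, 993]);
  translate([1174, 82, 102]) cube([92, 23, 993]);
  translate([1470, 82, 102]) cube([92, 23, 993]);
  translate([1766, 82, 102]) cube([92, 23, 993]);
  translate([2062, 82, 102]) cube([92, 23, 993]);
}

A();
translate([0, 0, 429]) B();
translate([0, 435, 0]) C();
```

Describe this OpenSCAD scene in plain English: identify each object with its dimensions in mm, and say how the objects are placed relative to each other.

A is a four-legged stool. The seat is a 289×345×24 mm slab whose top surface is at z = 429 mm; four round legs, each 46 mm in diameter, run from the floor (z = 0) to the underside of the seat, each leg's axis is inset half a diameter from the nearest pair of seat edges (so the leg's bounding box is flush with the corner).

B is a spool: two coaxial disc flanges of radius 140 mm and thickness 23 mm, joined by a core cylinder of radius 44 mm and height 281 mm. The lower flange rests on z = 0 and the three cylinders share a vertical axis.

C is a fence section. Two 82×82 mm posts, 1120 mm tall, stand on the floor with a clear span of 2277 mm between their inner faces. Two horizontal rails of 82×66 mm section span the gap between the posts with their undersides at z = 236 mm and z = 908 mm, flush with the posts' −y face. 7 pickets, each 92 mm wide, 23 mm thick and 993 mm tall, are fixed to the +y face of the rails with their bottoms at z = 102 mm, evenly spaced across the span with equal gaps (rounded down to the nearest mm) at the −x end and between each pair — any rounding remainder accumulates at the +x end.

The spool is on top of the stool. The fence section is on the floor beside the stool on its +y side.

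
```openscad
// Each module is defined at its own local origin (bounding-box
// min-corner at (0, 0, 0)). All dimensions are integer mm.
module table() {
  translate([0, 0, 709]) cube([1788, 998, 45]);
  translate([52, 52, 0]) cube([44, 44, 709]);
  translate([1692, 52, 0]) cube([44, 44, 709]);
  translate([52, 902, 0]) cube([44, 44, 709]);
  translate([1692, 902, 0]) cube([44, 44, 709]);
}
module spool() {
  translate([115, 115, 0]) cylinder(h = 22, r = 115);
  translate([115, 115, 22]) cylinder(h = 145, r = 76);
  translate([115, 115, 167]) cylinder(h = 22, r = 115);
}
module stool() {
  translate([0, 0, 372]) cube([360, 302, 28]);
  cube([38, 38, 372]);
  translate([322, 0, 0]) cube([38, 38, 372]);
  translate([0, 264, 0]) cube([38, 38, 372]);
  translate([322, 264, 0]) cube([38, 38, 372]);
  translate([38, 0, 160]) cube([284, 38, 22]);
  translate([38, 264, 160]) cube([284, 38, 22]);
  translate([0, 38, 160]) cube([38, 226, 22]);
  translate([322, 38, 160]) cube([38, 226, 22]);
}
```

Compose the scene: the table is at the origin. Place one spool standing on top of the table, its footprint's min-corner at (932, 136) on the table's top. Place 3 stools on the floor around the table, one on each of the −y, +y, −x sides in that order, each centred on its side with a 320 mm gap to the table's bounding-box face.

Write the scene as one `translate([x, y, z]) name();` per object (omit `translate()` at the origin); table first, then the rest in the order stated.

table();
translate([932, 136, 754]) spool();
translate([714, -622, 0]) stool();
translate([714, 1318, 0]) stool();
translate([-680, 348, 0]) stool();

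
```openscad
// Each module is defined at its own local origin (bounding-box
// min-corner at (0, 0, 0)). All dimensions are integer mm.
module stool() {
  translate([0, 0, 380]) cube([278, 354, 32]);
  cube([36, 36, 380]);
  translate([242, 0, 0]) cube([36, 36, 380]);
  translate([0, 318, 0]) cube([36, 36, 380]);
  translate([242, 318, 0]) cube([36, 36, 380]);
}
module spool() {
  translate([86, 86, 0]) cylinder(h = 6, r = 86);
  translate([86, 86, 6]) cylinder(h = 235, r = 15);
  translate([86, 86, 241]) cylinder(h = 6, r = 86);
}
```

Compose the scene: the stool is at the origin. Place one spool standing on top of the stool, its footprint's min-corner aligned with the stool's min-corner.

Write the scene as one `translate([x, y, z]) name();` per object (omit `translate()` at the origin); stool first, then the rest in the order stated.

stool();
translate([0, 0, 412]) spool();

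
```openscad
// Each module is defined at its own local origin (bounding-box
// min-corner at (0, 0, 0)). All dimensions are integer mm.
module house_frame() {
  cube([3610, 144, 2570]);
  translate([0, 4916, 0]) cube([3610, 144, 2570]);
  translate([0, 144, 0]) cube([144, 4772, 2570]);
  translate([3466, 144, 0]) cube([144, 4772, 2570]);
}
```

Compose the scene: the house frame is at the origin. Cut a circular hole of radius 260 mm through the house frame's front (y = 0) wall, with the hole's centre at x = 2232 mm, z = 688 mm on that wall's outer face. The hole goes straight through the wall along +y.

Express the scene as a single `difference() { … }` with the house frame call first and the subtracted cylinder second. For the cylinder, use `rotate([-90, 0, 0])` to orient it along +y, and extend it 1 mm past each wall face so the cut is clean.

difference() {
  house_frame();
  translate([2232, -1, 688]) rotate([-90, 0, 0]) cylinder(h = 146, r = 260);
}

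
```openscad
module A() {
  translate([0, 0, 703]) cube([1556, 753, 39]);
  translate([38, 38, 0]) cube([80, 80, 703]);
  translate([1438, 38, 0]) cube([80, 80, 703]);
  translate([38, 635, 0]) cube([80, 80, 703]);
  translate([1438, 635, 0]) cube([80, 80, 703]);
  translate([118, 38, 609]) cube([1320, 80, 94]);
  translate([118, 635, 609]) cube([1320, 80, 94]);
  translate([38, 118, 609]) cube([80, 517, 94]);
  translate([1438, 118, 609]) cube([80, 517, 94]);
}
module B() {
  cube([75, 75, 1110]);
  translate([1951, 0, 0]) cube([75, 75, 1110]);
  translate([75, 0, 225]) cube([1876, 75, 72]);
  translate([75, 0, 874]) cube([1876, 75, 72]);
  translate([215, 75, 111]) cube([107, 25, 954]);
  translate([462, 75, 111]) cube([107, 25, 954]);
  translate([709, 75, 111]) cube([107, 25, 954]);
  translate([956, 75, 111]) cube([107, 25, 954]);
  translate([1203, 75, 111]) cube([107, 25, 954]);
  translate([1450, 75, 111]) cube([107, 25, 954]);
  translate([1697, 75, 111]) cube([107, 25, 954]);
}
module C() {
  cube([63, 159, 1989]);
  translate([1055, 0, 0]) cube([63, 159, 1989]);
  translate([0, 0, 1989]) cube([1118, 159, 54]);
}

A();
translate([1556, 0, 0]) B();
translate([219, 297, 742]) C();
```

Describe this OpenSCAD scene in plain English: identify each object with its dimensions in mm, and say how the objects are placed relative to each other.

A is a table: top 1556 mm (x) × 753 mm (y), 39 mm thick, upper face at z = 742 mm, on four 80×80 mm square legs, each inset 38 mm from the nearest pair of top edges, running from z = 0 to the bottom of the top. Four apron rails, 80 mm thick and 94 mm tall, run between adjacent legs with their top edges flush with the underside of the top and their outer faces flush with the legs' outer faces.

B is a fence section. Two 75×75 mm posts, 1110 mm tall, stand on the floor with a clear span of 1876 mm between their inner faces. Two horizontal rails of 75×72 mm section span the gap between the posts with their undersides at z = 225 mm and z = 874 mm, flush with the posts' −y face. 7 pickets, each 107 mm wide, 25 mm thick and 954 mm tall, are fixed to the +y face of the rails with their bottoms at z = 111 mm, evenly spaced across the span with equal gaps (rounded down to the nearest mm) at the −x end and between each pair — any rounding remainder accumulates at the +x end.

C is a door frame. The clear opening is 992 mm wide and 1989 mm high. Two 63 mm wide jambs, 159 mm deep, stand either side of the opening from the floor to the top of the opening. A 54 mm thick head sits across the top of both jambs, spanning the full outside width of the frame.

The fence section is against the table's +x side, with their −y faces flush. The door frame is on top of the table, centred.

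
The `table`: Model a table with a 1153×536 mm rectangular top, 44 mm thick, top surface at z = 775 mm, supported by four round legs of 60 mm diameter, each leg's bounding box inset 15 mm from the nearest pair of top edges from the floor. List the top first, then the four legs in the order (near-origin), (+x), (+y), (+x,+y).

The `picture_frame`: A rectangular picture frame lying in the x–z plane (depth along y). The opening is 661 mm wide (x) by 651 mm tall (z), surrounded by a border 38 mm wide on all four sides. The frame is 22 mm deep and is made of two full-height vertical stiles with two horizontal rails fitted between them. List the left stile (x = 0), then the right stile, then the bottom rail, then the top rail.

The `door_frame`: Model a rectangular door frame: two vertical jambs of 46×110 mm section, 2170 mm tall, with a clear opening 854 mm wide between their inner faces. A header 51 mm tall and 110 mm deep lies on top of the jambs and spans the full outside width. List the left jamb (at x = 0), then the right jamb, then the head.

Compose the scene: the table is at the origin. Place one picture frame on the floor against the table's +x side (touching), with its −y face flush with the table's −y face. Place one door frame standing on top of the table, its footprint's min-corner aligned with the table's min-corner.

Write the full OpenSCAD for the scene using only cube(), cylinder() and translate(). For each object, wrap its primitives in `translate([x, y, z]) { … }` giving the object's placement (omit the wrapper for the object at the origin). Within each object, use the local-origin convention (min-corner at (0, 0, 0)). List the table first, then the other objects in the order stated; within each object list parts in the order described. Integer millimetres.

translate([0, 0, 731]) cube([1153, 536, 44]);
translate([45, 45, 0]) cylinder(h = 731, r = 30);
translate([1108, 45, 0]) cylinder(h = 731, r = 30);
translate([45, 491, 0]) cylinder(h = 731, r = 30);
translate([1108, 491, 0]) cylinder(h = 731, r = 30);
translate([1153, 0, 0]) {
  cube([38, 22, 727]);
  translate([699, 0, 0]) cube([38, 22, 727]);
  translate([38, 0, 0]) cube([661, 22, 38]);
  translate([38, 0, 689]) cube([661, 22, 38]);
}
translate([0, 0, 775]) {
  cube([46, 110, 2170]);
  translate([900, 0, 0]) cube([46, 110, 2170]);
  translate([0, 0, 2170]) cube([946, 110, 51]);
}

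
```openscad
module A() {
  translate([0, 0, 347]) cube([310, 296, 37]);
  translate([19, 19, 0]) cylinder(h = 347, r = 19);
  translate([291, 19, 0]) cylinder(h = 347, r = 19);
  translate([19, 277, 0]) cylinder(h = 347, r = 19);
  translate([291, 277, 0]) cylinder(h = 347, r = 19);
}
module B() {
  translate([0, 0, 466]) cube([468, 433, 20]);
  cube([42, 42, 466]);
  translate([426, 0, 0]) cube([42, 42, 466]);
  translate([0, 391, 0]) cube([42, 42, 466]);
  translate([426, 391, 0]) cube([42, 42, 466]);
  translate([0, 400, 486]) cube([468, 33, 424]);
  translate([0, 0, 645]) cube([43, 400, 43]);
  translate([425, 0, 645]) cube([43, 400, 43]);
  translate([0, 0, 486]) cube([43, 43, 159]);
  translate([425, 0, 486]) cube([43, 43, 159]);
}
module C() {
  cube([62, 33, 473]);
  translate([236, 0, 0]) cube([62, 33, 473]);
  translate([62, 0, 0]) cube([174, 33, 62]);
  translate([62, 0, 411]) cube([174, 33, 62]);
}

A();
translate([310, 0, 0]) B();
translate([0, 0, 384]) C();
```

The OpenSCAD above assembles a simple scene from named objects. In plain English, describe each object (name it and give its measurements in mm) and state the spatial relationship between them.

A is a four-legged stool. The seat is 310×296 mm, 37 mm thick, top at z = 384 mm. It stands on four round legs, each 38 mm in diameter, from z = 0 to the seat underside, each leg's axis is inset half a diameter from the nearest pair of seat edges (so the leg's bounding box is flush with the corner).

B is a chair. The seat is a 468×433×20 mm slab with its top at z = 486 mm, on four 42×42 mm corner legs (flush with the seat edges, standing on z = 0). A flat backrest 33 mm thick, 424 mm tall, spans the full seat width and rises from the seat top along its +y edge, rear face flush with the rear of the seat. Two armrests of 43×43 mm section run along each side from the seat's front edge to the front of the backrest, top faces 202 mm above the seat top and outer faces flush with the seat's x-edges; a 43×43 mm post under the front of each armrest stands on the seat at the front corner.

C is a rectangular picture frame lying in the x–z plane (depth along y). The opening is 174 mm wide (x) by 349 mm tall (z), surrounded by a border 62 mm wide on all four sides. The frame is 33 mm deep and is made of two full-height vertical stiles with two horizontal rails fitted between them.

The chair is against the stool's +x side, with their −y faces flush. The picture frame is on top of the stool.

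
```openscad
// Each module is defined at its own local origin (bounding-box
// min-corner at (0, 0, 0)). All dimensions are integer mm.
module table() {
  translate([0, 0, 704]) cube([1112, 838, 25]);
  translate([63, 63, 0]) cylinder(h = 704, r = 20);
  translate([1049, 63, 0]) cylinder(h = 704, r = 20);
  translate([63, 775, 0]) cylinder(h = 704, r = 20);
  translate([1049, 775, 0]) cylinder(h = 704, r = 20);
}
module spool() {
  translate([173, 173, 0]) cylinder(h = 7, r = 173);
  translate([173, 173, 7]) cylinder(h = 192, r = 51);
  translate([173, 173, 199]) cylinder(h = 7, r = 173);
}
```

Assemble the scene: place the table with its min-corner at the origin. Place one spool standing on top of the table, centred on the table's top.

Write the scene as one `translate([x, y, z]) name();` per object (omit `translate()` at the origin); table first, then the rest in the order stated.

table();
translate([383, 246, 729]) spool();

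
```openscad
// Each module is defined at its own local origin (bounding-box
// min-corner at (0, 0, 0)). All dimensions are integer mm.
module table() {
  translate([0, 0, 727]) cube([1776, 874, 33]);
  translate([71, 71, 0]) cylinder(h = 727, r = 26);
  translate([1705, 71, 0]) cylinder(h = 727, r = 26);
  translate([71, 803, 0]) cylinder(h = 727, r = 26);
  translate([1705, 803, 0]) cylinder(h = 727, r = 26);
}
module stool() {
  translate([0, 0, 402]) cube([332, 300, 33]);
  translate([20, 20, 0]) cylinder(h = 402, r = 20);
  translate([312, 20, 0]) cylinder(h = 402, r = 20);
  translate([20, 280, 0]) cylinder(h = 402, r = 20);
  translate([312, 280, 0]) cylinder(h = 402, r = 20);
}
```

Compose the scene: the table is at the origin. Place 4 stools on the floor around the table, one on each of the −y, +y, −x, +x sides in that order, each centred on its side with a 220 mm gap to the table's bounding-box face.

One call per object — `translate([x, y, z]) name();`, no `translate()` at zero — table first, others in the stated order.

table();
translate([722, -520, 0]) stool();
translate([722, 1094, 0]) stool();
translate([-552, 287, 0]) stool();
translate([1996, 287, 0]) stool();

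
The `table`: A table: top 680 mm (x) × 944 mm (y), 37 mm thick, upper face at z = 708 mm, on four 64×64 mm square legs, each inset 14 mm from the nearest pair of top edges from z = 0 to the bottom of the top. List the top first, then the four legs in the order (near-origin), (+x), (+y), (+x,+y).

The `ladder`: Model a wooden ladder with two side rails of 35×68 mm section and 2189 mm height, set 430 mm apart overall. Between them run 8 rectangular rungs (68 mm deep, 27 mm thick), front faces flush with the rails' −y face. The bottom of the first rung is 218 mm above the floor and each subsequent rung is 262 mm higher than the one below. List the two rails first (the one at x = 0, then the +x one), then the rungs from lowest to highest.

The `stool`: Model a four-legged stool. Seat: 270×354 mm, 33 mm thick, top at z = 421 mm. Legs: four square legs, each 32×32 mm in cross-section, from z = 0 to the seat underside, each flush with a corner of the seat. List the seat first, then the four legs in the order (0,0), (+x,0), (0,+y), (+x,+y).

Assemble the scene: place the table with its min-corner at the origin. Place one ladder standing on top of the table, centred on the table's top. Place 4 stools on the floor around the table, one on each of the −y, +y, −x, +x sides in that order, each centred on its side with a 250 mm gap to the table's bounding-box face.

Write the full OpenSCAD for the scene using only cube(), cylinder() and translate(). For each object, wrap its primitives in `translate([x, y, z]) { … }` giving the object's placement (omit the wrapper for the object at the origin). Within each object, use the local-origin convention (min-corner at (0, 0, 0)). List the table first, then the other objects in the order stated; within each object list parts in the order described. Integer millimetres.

translate([0, 0, 671]) cube([680, 944, 37]);
translate([14, 14, 0]) cube([64, 64, 671]);
translate([602, 14, 0]) cube([64, 64, 671]);
translate([14, 866, 0]) cube([64, 64, 671]);
translate([602, 866, 0]) cube([64, 64, 671]);
translate([125, 438, 708]) {
  cube([35, 68, 2189]);
  translate([395, 0, 0]) cube([35, 68, 2189]);
  translate([35, 0, 218]) cube([360, 68, 27]);
  translate([35, 0, 480]) cube([360, 68, 27]);
  translate([35, 0, 742]) cube([360, 68, 27]);
  translate([35, 0, 1004]) cube([360, 68, 27]);
  translate([35, 0, 1266]) cube([360, 68, 27]);
  translate([35, 0, 1528]) cube([360, 68, 27]);
  translate([35, 0, 1790]) cube([360, 68, 27]);
  translate([35, 0, 2052]) cube([360, 68, 27]);
}
translate([205, -604, 0]) {
  translate([0, 0, 388]) cube([270, 354, 33]);
  cube([32, 32, 388]);
  translate([238, 0, 0]) cube([32, 32, 388]);
  translate([0, 322, 0]) cube([32, 32, 388]);
  translate([238, 322, 0]) cube([32, 32, 388]);
}
translate([205, 1194, 0]) {
  translate([0, 0, 388]) cube([270, 354, 33]);
  cube([32, 32, 388]);
  translate([238, 0, 0]) cube([32, 32, 388]);
  translate([0, 322, 0]) cube([32, 32, 388]);
  translate([238, 322, 0]) cube([32, 32, 388]);
}
translate([-520, 295, 0]) {
  translate([0, 0, 388]) cube([270, 354, 33]);
  cube([32, 32, 388]);
  translate([238, 0, 0]) cube([32, 32, 388]);
  translate([0, 322, 0]) cube([32, 32, 388]);
  translate([238, 322, 0]) cube([32, 32, 388]);
}
translate([930, 295, 0]) {
  translate([0, 0, 388]) cube([270, 354, 33]);
  cube([32, 32, 388]);
  translate([238, 0, 0]) cube([32, 32, 388]);
  translate([0, 322, 0]) cube([32, 32, 388]);
  translate([238, 322, 0]) cube([32, 32, 388]);
}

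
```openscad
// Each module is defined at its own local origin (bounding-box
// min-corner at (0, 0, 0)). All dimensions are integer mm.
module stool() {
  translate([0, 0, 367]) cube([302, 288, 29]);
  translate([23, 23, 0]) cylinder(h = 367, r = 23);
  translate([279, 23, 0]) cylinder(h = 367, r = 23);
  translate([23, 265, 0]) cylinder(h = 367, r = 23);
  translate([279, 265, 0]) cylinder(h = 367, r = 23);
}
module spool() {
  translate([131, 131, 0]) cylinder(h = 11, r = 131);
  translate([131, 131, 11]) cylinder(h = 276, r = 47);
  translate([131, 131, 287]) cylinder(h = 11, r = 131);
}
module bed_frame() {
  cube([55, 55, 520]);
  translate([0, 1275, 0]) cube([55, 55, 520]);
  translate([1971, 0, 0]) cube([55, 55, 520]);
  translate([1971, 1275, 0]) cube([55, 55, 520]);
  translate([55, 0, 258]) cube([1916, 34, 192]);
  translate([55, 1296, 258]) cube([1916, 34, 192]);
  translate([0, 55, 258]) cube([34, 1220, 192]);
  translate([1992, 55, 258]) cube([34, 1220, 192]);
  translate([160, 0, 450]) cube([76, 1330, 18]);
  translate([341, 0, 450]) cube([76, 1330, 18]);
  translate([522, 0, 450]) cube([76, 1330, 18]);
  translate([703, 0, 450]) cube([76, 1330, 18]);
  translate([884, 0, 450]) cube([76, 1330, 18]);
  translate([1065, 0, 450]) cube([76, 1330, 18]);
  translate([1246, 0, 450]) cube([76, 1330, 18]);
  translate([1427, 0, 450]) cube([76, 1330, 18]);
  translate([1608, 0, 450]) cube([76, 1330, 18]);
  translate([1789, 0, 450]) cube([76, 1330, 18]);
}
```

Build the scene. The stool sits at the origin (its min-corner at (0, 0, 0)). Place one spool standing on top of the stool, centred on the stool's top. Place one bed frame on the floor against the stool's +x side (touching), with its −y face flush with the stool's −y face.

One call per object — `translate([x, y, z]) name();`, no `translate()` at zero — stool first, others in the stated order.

stool();
translate([20, 13, 396]) spool();
translate([302, 0, 0]) bed_frame();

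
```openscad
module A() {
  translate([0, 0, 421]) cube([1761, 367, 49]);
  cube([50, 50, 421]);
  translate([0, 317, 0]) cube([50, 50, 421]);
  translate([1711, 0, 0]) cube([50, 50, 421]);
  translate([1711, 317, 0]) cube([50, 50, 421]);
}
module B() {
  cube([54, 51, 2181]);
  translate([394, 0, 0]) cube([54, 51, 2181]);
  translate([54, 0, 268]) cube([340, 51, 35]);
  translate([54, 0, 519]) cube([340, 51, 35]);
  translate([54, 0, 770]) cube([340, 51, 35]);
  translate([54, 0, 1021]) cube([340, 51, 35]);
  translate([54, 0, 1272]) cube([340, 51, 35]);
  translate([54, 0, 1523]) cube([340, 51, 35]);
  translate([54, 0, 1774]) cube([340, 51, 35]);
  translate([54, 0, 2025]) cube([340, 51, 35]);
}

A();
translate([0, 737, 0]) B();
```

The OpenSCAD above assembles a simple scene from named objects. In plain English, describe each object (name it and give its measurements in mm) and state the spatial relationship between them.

A is a long wooden bench with a 1761 mm (x) × 367 mm (y) seat, 49 mm thick, its top surface 470 mm above the floor. Four 50 mm square legs at the seat corners, flush with the edges, run from z = 0 to the seat underside.

B is a straight ladder. Two 54×51 mm vertical rails, 2181 mm tall, stand 448 mm apart (outside-to-outside) with their front faces coplanar on the −y side. 8 rungs, each 51 mm deep and 35 mm tall, span between the inner faces of the rails, front faces flush with the rails. The lowest rung's underside is at z = 268 mm and rungs are spaced 251 mm apart (underside to underside).

The ladder is on the floor beside the bench on its +y side.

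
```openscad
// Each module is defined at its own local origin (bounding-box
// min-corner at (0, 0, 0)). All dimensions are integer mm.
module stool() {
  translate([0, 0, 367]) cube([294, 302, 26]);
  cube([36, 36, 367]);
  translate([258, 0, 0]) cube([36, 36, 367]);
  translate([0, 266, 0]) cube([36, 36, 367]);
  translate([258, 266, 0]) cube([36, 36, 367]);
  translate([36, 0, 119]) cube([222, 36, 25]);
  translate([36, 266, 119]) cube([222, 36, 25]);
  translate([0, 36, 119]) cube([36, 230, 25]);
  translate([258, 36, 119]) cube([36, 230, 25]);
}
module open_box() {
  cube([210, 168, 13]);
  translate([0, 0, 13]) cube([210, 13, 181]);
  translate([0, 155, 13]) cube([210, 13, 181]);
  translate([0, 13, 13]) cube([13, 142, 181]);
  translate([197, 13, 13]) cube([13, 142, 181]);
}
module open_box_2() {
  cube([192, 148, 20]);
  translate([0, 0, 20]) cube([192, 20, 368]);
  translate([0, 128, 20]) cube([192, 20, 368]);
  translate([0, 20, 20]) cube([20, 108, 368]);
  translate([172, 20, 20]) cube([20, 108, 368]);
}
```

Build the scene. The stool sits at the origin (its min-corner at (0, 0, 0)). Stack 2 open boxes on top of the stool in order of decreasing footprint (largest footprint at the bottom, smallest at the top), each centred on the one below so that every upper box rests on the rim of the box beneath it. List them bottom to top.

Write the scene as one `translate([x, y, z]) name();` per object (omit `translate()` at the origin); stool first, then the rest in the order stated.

stool();
translate([42, 67, 393]) open_box();
translate([51, 77, 587]) open_box_2();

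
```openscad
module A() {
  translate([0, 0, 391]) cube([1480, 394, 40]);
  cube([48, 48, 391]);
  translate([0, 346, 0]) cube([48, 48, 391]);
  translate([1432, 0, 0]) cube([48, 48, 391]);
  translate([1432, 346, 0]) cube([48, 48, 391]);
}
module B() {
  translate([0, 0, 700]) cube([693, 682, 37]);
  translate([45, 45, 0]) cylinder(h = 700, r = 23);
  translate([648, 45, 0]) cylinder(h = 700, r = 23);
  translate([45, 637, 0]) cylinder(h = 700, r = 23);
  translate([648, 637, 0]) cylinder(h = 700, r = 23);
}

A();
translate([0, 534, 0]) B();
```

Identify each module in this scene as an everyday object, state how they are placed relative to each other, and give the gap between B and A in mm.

A is a bench. B is a table. The table is on the floor beside the bench on its +y side. The gap between the table and the bench is 140 mm.

The table's nearest face is 140 mm from the bench's +y face.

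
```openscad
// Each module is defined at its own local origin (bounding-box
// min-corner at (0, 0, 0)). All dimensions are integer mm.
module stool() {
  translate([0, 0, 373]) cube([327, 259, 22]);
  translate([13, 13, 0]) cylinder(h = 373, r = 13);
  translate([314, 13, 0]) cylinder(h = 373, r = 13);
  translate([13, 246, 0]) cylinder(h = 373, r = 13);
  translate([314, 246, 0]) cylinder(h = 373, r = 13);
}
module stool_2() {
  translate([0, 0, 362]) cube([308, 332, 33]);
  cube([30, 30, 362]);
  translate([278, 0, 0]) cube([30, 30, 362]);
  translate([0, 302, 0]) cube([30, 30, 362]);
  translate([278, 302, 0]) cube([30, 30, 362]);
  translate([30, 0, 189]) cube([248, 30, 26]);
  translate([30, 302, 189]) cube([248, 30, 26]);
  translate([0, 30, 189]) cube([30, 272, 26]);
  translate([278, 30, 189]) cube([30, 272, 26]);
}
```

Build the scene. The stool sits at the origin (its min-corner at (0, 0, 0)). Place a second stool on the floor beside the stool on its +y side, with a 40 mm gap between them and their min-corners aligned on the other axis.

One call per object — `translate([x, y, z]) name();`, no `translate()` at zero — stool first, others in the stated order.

stool();
translate([0, 299, 0]) stool_2();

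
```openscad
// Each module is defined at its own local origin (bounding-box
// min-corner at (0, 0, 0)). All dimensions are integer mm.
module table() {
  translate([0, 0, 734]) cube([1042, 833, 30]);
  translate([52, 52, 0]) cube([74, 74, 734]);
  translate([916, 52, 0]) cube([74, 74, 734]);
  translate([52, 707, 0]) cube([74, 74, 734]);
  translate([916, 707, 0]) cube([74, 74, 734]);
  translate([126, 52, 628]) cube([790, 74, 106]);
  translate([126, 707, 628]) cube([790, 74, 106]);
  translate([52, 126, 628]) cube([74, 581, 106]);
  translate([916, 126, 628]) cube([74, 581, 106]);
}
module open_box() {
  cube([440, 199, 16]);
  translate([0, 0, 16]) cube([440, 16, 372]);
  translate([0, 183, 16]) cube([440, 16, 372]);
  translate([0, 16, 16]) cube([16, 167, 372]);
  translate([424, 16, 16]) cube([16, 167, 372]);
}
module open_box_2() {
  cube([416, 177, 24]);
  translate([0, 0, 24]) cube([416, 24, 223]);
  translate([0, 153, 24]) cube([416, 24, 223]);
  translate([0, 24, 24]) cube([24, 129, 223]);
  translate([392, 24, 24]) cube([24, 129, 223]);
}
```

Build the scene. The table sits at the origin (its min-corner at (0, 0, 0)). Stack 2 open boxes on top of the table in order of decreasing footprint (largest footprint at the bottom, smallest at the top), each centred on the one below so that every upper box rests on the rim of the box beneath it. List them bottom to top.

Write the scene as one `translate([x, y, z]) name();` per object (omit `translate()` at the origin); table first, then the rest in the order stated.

table();
translate([301, 317, 764]) open_box();
translate([313, 328, 1152]) open_box_2();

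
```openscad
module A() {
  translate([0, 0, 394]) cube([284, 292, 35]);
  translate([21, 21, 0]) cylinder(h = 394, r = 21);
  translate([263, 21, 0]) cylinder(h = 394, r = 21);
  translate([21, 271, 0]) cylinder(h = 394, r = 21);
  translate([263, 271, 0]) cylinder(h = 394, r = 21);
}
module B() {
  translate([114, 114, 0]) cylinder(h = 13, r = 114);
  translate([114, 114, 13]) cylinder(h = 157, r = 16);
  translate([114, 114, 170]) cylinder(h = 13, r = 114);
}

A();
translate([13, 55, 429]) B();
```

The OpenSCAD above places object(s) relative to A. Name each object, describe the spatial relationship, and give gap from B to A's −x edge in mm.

The spool's min-x is at 13; the stool's min-x is 0; gap = 13 mm.

A is a stool. B is a spool. The spool is on top of the stool. The gap from the spool to the stool's −x edge is 13 mm.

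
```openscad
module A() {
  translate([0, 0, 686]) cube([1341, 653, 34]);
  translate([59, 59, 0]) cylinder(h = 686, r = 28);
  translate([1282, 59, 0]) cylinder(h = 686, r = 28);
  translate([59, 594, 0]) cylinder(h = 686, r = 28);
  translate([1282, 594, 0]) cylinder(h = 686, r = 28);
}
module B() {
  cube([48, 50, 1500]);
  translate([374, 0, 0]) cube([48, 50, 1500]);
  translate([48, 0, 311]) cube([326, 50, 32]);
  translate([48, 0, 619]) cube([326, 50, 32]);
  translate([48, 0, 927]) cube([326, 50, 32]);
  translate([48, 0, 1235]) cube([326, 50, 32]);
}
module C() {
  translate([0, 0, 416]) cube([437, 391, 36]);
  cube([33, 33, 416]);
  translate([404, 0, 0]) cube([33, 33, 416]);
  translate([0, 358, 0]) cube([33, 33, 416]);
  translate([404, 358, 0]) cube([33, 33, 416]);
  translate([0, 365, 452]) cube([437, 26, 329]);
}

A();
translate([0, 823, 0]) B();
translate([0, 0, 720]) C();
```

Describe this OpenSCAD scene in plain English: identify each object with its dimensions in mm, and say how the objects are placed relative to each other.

A is a rectangular dining table. The top is 1341×653×34 mm with its upper surface at z = 720 mm. It stands on four round legs of 56 mm diameter, each leg's bounding box inset 31 mm from the nearest pair of top edges, running from the floor to the underside of the top.

B is a straight ladder. Two 48×50 mm vertical rails, 1500 mm tall, stand 422 mm apart (outside-to-outside) with their front faces coplanar on the −y side. 4 rungs, each 50 mm deep and 32 mm tall, span between the inner faces of the rails, front faces flush with the rails. The lowest rung's underside is at z = 311 mm and rungs are spaced 308 mm apart (underside to underside).

C is a chair. The seat is a 437×391×36 mm slab with its top at z = 452 mm, on four 33×33 mm corner legs (flush with the seat edges, standing on z = 0). A flat backrest 26 mm thick, 329 mm tall, spans the full seat width and rises from the seat top along its +y edge, rear face flush with the rear of the seat.

The ladder is on the floor beside the table on its +y side. The chair is on top of the table.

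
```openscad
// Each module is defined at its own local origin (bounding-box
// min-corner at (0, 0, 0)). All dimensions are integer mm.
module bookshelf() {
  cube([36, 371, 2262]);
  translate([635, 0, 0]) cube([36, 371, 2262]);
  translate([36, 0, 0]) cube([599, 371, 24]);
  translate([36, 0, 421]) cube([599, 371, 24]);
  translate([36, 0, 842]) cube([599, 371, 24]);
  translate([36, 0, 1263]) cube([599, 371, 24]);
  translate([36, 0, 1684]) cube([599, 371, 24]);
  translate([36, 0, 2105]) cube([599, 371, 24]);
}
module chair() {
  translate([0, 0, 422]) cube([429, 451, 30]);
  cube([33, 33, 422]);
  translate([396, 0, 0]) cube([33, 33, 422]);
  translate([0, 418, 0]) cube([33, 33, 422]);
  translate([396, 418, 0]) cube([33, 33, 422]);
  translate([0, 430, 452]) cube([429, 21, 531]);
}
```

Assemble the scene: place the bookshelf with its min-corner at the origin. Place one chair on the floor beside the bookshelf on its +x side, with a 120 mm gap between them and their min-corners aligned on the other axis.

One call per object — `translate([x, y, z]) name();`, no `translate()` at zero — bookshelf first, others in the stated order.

bookshelf();
translate([791, 0, 0]) chair();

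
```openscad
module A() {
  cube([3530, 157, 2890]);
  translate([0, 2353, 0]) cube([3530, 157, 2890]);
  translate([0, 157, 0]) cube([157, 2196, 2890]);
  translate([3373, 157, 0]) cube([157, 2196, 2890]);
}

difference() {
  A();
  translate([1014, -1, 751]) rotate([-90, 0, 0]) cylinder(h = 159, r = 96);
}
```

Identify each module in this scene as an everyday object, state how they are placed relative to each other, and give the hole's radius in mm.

A is a house frame. The house frame has a circular hole through its front wall. The hole's radius is 96 mm.

The subtracted cylinder has r = 96 mm.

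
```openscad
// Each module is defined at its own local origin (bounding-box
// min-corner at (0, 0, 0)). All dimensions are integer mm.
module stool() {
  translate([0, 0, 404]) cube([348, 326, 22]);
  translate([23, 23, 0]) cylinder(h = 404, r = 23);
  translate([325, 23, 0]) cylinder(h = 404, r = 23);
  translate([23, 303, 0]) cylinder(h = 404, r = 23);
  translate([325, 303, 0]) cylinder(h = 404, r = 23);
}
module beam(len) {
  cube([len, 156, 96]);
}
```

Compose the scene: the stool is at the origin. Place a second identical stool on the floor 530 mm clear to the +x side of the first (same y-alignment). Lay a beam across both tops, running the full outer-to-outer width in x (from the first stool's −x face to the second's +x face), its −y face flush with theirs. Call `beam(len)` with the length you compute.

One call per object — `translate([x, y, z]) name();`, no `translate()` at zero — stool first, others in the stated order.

stool();
translate([878, 0, 0]) stool();
translate([0, 0, 426]) beam(1226);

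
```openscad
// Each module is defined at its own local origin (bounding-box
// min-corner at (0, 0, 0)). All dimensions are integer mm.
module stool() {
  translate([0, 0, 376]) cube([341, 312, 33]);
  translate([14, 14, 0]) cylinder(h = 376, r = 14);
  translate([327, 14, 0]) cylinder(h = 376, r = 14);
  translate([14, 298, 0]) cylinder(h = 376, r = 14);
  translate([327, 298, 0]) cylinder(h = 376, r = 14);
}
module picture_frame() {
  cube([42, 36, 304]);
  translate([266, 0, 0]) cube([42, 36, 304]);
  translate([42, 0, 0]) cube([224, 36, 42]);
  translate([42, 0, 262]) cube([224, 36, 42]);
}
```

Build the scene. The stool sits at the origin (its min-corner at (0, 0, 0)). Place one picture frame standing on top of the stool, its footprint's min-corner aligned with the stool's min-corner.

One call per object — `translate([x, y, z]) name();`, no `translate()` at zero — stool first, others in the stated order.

stool();
translate([0, 0, 409]) picture_frame();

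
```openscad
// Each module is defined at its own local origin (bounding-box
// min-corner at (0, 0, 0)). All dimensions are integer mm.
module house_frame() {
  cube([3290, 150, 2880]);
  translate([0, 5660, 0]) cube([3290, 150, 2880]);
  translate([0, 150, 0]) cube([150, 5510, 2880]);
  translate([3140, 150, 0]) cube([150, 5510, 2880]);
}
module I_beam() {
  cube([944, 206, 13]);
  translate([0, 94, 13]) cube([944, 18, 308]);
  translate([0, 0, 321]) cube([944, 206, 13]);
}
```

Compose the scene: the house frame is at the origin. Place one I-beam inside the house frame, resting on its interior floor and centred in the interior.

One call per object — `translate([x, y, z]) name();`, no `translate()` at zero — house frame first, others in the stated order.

house_frame();
translate([1173, 2802, 0]) I_beam();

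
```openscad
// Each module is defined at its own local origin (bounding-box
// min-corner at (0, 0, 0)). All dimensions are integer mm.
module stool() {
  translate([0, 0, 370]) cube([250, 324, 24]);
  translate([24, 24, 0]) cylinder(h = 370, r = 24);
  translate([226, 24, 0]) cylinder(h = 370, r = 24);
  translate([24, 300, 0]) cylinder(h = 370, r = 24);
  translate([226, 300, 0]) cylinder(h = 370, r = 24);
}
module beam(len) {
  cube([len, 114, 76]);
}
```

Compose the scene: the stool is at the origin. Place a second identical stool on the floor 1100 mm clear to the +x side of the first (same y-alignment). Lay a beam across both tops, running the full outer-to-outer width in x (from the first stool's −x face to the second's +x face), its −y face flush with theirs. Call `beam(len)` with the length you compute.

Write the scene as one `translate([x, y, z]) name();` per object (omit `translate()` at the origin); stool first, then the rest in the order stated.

stool();
translate([1350, 0, 0]) stool();
translate([0, 0, 394]) beam(1600);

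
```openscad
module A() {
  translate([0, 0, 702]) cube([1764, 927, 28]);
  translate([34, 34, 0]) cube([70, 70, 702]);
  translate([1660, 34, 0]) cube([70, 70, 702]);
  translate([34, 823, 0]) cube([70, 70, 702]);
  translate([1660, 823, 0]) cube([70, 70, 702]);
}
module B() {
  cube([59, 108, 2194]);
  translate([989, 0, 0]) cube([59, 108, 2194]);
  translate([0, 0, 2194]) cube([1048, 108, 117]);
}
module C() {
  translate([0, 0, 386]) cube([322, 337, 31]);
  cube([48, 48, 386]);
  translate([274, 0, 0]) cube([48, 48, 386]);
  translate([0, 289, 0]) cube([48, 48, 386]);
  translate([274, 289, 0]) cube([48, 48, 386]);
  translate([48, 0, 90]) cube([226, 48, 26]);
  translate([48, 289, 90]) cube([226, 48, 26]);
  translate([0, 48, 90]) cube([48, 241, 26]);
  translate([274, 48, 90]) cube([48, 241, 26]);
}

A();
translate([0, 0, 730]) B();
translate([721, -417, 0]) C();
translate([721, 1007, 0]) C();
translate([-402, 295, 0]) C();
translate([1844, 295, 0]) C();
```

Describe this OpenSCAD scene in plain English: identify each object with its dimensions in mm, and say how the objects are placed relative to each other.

A is a table with a 1764×927 mm rectangular top, 28 mm thick, top surface at z = 730 mm, supported by four 70×70 mm square legs, each inset 34 mm from the nearest pair of top edges, running from the floor.

B is a door frame. The clear opening is 930 mm wide and 2194 mm high. Two 59 mm wide jambs, 108 mm deep, stand either side of the opening from the floor to the top of the opening. A 117 mm thick head sits across the top of both jambs, spanning the full outside width of the frame.

C is a four-legged stool. The seat is a 322×337×31 mm slab whose top surface is at z = 417 mm; four square legs, each 48×48 mm in cross-section, run from the floor (z = 0) to the underside of the seat, each flush with a corner of the seat. Four stretchers, 48 mm wide and 26 mm tall, connect adjacent legs with their undersides at z = 90 mm, each running between the inner faces of the legs it joins and aligned with the legs' outer faces on the other axis.

The door frame is on top of the table. Four stools sit around the table at the −y, +y, −x, +x sides.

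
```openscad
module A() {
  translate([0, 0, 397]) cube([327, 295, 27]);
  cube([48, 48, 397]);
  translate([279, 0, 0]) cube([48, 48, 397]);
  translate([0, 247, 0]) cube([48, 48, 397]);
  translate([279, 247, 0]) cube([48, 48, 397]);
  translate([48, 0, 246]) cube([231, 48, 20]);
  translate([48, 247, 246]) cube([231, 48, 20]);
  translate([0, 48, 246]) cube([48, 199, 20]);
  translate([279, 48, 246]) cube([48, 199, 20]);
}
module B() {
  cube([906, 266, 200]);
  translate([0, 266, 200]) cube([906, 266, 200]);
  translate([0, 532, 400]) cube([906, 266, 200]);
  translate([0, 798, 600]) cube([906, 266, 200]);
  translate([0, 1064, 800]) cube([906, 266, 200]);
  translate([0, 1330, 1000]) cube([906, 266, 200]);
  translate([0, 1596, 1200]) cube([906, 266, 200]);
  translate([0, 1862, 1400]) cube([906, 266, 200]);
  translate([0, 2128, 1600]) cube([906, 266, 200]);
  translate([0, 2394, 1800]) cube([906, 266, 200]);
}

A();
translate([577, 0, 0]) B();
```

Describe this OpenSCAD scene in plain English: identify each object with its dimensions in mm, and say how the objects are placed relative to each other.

A is a four-legged stool. The seat is 327×295 mm, 27 mm thick, top at z = 424 mm. It stands on four square legs, each 48×48 mm in cross-section, from z = 0 to the seat underside, each flush with a corner of the seat. Four stretchers, 48 mm wide and 20 mm tall, connect adjacent legs with their undersides at z = 246 mm, each running between the inner faces of the legs it joins and aligned with the legs' outer faces on the other axis.

B is a straight staircase of 10 solid steps. Each step is 906 mm wide (x), 266 mm deep (y, the going) and 200 mm tall (the rise). The first step rests on the floor; each subsequent step sits one going further in +y and one rise higher in +z, directly behind and above the previous step with no overlap.

The staircase is on the floor beside the stool on its +x side.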